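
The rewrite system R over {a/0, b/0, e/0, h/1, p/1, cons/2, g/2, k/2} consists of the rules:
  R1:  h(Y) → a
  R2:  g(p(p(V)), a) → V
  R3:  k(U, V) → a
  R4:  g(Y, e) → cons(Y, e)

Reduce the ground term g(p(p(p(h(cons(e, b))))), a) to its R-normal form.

1. g(p(p(p(h(cons(e, b))))), a)  →  p(h(cons(e, b)))   [R2 at ε]
2. p(h(cons(e, b)))  →  p(a)   [R1 at 1]

p(a)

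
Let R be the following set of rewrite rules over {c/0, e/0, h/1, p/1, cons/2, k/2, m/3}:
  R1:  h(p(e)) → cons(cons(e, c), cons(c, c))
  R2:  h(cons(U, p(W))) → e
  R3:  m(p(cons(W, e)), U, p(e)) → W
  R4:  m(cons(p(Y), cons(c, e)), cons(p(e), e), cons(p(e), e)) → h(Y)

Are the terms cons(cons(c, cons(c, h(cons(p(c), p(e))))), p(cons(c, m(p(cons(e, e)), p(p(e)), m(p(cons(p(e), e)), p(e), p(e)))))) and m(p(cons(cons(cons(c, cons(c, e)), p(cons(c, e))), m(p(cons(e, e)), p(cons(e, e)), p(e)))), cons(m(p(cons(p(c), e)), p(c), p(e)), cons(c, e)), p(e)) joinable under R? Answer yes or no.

yes — NF(t₁) = cons(cons(c, cons(c, e)), p(cons(c, e))), NF(t₂) = cons(cons(c, cons(c, e)), p(cons(c, e)))

Reduce t₁ = cons(cons(c, cons(c, h(cons(p(c), p(e))))), p(cons(c, m(p(cons(e, e)), p(p(e)), m(p(cons(p(e), e)), p(e), p(e)))))):
1. cons(cons(c, cons(c, h(cons(p(c), p(e))))), p(cons(c, m(p(cons(e, e)), p(p(e)), m(p(cons(p(e), e)), p(e), p(e))))))  →  cons(cons(c, cons(c, e)), p(cons(c, m(p(cons(e, e)), p(p(e)), m(p(cons(p(e), e)), p(e), p(e))))))   [R2 at 1.2.2]
2. cons(cons(c, cons(c, e)), p(cons(c, m(p(cons(e, e)), p(p(e)), m(p(cons(p(e), e)), p(e), p(e))))))  →  cons(cons(c, cons(c, e)), p(cons(c, m(p(cons(e, e)), p(p(e)), p(e)))))   [R3 at 2.1.2.3]
3. cons(cons(c, cons(c, e)), p(cons(c, m(p(cons(e, e)), p(p(e)), p(e)))))  →  cons(cons(c, cons(c, e)), p(cons(c, e)))   [R3 at 2.1.2]

Reduce t₂ = m(p(cons(cons(cons(c, cons(c, e)), p(cons(c, e))), m(p(cons(e, e)), p(cons(e, e)), p(e)))), cons(m(p(cons(p(c), e)), p(c), p(e)), cons(c, e)), p(e)):
1. m(p(cons(cons(cons(c, cons(c, e)), p(cons(c, e))), m(p(cons(e, e)), p(cons(e, e)), p(e)))), cons(m(p(cons(p(c), e)), p(c), p(e)), cons(c, e)), p(e))  →  m(p(cons(cons(cons(c, cons(c, e)), p(cons(c, e))), e)), cons(m(p(cons(p(c), e)), p(c), p(e)), cons(c, e)), p(e))   [R3 at 1.1.2]
2. m(p(cons(cons(cons(c, cons(c, e)), p(cons(c, e))), e)), cons(m(p(cons(p(c), e)), p(c), p(e)), cons(c, e)), p(e))  →  cons(cons(c, cons(c, e)), p(cons(c, e)))   [R3 at ε]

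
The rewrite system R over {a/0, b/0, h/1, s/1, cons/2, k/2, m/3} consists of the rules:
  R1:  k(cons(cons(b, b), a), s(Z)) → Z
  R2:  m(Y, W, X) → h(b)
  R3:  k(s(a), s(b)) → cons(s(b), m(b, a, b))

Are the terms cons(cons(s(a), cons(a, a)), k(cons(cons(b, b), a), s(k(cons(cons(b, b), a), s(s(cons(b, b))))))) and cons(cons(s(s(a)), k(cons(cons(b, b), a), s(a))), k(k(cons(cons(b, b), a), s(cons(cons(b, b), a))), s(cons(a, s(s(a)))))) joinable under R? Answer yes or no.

no — NF(t₁) = cons(cons(s(a), cons(a, a)), s(cons(b, b))), NF(t₂) = cons(cons(s(s(a)), a), cons(a, s(s(a))))

Reduce t₁ = cons(cons(s(a), cons(a, a)), k(cons(cons(b, b), a), s(k(cons(cons(b, b), a), s(s(cons(b, b))))))):
1. cons(cons(s(a), cons(a, a)), k(cons(cons(b, b), a), s(k(cons(cons(b, b), a), s(s(cons(b, b)))))))  →  cons(cons(s(a), cons(a, a)), k(cons(cons(b, b), a), s(s(cons(b, b)))))   [R1 at 2]
2. cons(cons(s(a), cons(a, a)), k(cons(cons(b, b), a), s(s(cons(b, b)))))  →  cons(cons(s(a), cons(a, a)), s(cons(b, b)))   [R1 at 2]

Reduce t₂ = cons(cons(s(s(a)), k(cons(cons(b, b), a), s(a))), k(k(cons(cons(b, b), a), s(cons(cons(b, b), a))), s(cons(a, s(s(a)))))):
1. cons(cons(s(s(a)), k(cons(cons(b, b), a), s(a))), k(k(cons(cons(b, b), a), s(cons(cons(b, b), a))), s(cons(a, s(s(a))))))  →  cons(cons(s(s(a)), a), k(k(cons(cons(b, b), a), s(cons(cons(b, b), a))), s(cons(a, s(s(a))))))   [R1 at 1.2]
2. cons(cons(s(s(a)), a), k(k(cons(cons(b, b), a), s(cons(cons(b, b), a))), s(cons(a, s(s(a))))))  →  cons(cons(s(s(a)), a), k(cons(cons(b, b), a), s(cons(a, s(s(a))))))   [R1 at 2.1]
3. cons(cons(s(s(a)), a), k(cons(cons(b, b), a), s(cons(a, s(s(a))))))  →  cons(cons(s(s(a)), a), cons(a, s(s(a))))   [R1 at 2]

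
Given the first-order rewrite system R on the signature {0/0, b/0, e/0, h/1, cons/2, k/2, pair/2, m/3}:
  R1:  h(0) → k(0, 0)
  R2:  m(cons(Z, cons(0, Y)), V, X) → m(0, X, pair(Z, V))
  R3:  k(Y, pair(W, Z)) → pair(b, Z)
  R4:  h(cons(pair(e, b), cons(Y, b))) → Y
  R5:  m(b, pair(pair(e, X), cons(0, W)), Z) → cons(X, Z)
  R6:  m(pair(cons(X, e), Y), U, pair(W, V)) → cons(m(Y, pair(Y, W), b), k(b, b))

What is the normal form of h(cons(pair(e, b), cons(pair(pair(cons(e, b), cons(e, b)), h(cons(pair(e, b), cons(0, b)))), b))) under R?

1. h(cons(pair(e, b), cons(pair(pair(cons(e, b), cons(e, b)), h(cons(pair(e, b), cons(0, b)))), b)))  →  pair(pair(cons(e, b), cons(e, b)), h(cons(pair(e, b), cons(0, b))))   [R4 at ε]
2. pair(pair(cons(e, b), cons(e, b)), h(cons(pair(e, b), cons(0, b))))  →  pair(pair(cons(e, b), cons(e, b)), 0)   [R4 at 2]

pair(pair(cons(e, b), cons(e, b)), 0)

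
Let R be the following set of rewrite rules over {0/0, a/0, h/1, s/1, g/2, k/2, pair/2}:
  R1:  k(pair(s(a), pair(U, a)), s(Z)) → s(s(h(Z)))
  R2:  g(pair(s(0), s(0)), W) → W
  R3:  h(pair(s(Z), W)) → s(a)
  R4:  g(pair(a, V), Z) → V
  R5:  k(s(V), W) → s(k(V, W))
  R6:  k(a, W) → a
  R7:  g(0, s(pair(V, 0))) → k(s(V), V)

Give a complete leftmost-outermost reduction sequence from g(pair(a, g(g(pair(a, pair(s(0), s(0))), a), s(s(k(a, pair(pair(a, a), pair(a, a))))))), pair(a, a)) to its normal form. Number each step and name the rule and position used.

1. g(pair(a, g(g(pair(a, pair(s(0), s(0))), a), s(s(k(a, pair(pair(a, a), pair(a, a))))))), pair(a, a))  →  g(g(pair(a, pair(s(0), s(0))), a), s(s(k(a, pair(pair(a, a), pair(a, a))))))   [R4 at ε]
2. g(g(pair(a, pair(s(0), s(0))), a), s(s(k(a, pair(pair(a, a), pair(a, a))))))  →  g(pair(s(0), s(0)), s(s(k(a, pair(pair(a, a), pair(a, a))))))   [R4 at 1]
3. g(pair(s(0), s(0)), s(s(k(a, pair(pair(a, a), pair(a, a))))))  →  s(s(k(a, pair(pair(a, a), pair(a, a)))))   [R2 at ε]
4. s(s(k(a, pair(pair(a, a), pair(a, a)))))  →  s(s(a))   [R6 at 1.1]

s(s(a))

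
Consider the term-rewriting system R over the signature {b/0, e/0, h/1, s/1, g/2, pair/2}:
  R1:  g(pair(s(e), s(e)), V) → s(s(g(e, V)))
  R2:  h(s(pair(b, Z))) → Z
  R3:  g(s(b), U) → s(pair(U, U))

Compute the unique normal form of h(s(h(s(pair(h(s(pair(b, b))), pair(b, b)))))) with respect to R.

b

1. h(s(h(s(pair(h(s(pair(b, b))), pair(b, b))))))  →  h(s(h(s(pair(b, pair(b, b))))))   [R2 at 1.1.1.1.1]
2. h(s(h(s(pair(b, pair(b, b))))))  →  h(s(pair(b, b)))   [R2 at 1.1]
3. h(s(pair(b, b)))  →  b   [R2 at ε]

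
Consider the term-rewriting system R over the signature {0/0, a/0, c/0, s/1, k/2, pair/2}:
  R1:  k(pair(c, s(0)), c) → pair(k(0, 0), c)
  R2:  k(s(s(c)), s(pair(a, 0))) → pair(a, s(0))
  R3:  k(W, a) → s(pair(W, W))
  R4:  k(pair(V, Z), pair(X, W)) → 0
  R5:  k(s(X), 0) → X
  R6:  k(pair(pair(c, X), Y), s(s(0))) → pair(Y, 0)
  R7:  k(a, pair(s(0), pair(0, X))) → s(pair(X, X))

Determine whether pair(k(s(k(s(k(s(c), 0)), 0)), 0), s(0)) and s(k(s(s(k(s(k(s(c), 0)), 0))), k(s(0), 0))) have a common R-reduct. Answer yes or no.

no — NF(t₁) = pair(c, s(0)), NF(t₂) = s(s(c))

Reduce t₁ = pair(k(s(k(s(k(s(c), 0)), 0)), 0), s(0)):
1. pair(k(s(k(s(k(s(c), 0)), 0)), 0), s(0))  →  pair(k(s(k(s(c), 0)), 0), s(0))   [R5 at 1]
2. pair(k(s(k(s(c), 0)), 0), s(0))  →  pair(k(s(c), 0), s(0))   [R5 at 1]
3. pair(k(s(c), 0), s(0))  →  pair(c, s(0))   [R5 at 1]

Reduce t₂ = s(k(s(s(k(s(k(s(c), 0)), 0))), k(s(0), 0))):
1. s(k(s(s(k(s(k(s(c), 0)), 0))), k(s(0), 0)))  →  s(k(s(s(k(s(c), 0))), k(s(0), 0)))   [R5 at 1.1.1.1]
2. s(k(s(s(k(s(c), 0))), k(s(0), 0)))  →  s(k(s(s(c)), k(s(0), 0)))   [R5 at 1.1.1.1]
3. s(k(s(s(c)), k(s(0), 0)))  →  s(k(s(s(c)), 0))   [R5 at 1.2]
4. s(k(s(s(c)), 0))  →  s(s(c))   [R5 at 1]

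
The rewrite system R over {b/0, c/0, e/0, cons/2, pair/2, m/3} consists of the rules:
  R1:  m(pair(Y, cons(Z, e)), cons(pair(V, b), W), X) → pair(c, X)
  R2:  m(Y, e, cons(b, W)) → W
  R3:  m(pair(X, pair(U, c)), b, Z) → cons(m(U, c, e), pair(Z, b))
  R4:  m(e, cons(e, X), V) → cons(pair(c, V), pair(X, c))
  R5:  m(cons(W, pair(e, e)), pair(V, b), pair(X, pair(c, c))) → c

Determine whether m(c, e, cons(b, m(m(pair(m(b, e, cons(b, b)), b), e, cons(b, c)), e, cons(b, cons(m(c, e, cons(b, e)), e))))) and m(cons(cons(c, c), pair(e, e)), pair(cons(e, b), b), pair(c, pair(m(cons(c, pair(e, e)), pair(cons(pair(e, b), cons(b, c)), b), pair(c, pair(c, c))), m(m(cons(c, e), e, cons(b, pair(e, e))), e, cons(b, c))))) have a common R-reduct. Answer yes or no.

no — NF(t₁) = cons(e, e), NF(t₂) = c

Reduce t₁ = m(c, e, cons(b, m(m(pair(m(b, e, cons(b, b)), b), e, cons(b, c)), e, cons(b, cons(m(c, e, cons(b, e)), e))))):
1. m(c, e, cons(b, m(m(pair(m(b, e, cons(b, b)), b), e, cons(b, c)), e, cons(b, cons(m(c, e, cons(b, e)), e)))))  →  m(m(pair(m(b, e, cons(b, b)), b), e, cons(b, c)), e, cons(b, cons(m(c, e, cons(b, e)), e)))   [R2 at ε]
2. m(m(pair(m(b, e, cons(b, b)), b), e, cons(b, c)), e, cons(b, cons(m(c, e, cons(b, e)), e)))  →  cons(m(c, e, cons(b, e)), e)   [R2 at ε]
3. cons(m(c, e, cons(b, e)), e)  →  cons(e, e)   [R2 at 1]

Reduce t₂ = m(cons(cons(c, c), pair(e, e)), pair(cons(e, b), b), pair(c, pair(m(cons(c, pair(e, e)), pair(cons(pair(e, b), cons(b, c)), b), pair(c, pair(c, c))), m(m(cons(c, e), e, cons(b, pair(e, e))), e, cons(b, c))))):
1. m(cons(cons(c, c), pair(e, e)), pair(cons(e, b), b), pair(c, pair(m(cons(c, pair(e, e)), pair(cons(pair(e, b), cons(b, c)), b), pair(c, pair(c, c))), m(m(cons(c, e), e, cons(b, pair(e, e))), e, cons(b, c)))))  →  m(cons(cons(c, c), pair(e, e)), pair(cons(e, b), b), pair(c, pair(c, m(m(cons(c, e), e, cons(b, pair(e, e))), e, cons(b, c)))))   [R5 at 3.2.1]
2. m(cons(cons(c, c), pair(e, e)), pair(cons(e, b), b), pair(c, pair(c, m(m(cons(c, e), e, cons(b, pair(e, e))), e, cons(b, c)))))  →  m(cons(cons(c, c), pair(e, e)), pair(cons(e, b), b), pair(c, pair(c, c)))   [R2 at 3.2.2]
3. m(cons(cons(c, c), pair(e, e)), pair(cons(e, b), b), pair(c, pair(c, c)))  →  c   [R5 at ε]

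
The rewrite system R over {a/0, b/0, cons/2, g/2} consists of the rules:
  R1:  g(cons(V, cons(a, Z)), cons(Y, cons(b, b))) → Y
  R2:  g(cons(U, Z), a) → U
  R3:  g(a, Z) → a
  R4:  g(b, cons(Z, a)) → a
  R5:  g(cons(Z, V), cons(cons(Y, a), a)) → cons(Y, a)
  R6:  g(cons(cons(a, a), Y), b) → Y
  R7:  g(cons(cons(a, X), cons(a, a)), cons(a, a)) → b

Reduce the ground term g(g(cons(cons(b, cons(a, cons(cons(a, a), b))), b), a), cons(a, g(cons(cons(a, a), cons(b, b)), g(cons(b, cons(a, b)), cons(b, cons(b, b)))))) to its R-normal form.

a

1. g(g(cons(cons(b, cons(a, cons(cons(a, a), b))), b), a), cons(a, g(cons(cons(a, a), cons(b, b)), g(cons(b, cons(a, b)), cons(b, cons(b, b))))))  →  g(cons(b, cons(a, cons(cons(a, a), b))), cons(a, g(cons(cons(a, a), cons(b, b)), g(cons(b, cons(a, b)), cons(b, cons(b, b))))))   [R2 at 1]
2. g(cons(b, cons(a, cons(cons(a, a), b))), cons(a, g(cons(cons(a, a), cons(b, b)), g(cons(b, cons(a, b)), cons(b, cons(b, b))))))  →  g(cons(b, cons(a, cons(cons(a, a), b))), cons(a, g(cons(cons(a, a), cons(b, b)), b)))   [R1 at 2.2.2]
3. g(cons(b, cons(a, cons(cons(a, a), b))), cons(a, g(cons(cons(a, a), cons(b, b)), b)))  →  g(cons(b, cons(a, cons(cons(a, a), b))), cons(a, cons(b, b)))   [R6 at 2.2]
4. g(cons(b, cons(a, cons(cons(a, a), b))), cons(a, cons(b, b)))  →  a   [R1 at ε]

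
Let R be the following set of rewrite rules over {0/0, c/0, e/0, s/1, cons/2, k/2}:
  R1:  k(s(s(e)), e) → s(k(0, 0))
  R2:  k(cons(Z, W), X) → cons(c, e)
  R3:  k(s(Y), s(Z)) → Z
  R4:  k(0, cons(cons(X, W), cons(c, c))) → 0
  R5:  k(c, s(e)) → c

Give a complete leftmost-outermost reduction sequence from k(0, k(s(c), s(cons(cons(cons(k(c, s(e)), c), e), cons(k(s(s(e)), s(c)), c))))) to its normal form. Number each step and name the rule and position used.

1. k(0, k(s(c), s(cons(cons(cons(k(c, s(e)), c), e), cons(k(s(s(e)), s(c)), c)))))  →  k(0, cons(cons(cons(k(c, s(e)), c), e), cons(k(s(s(e)), s(c)), c)))   [R3 at 2]
2. k(0, cons(cons(cons(k(c, s(e)), c), e), cons(k(s(s(e)), s(c)), c)))  →  k(0, cons(cons(cons(c, c), e), cons(k(s(s(e)), s(c)), c)))   [R5 at 2.1.1.1]
3. k(0, cons(cons(cons(c, c), e), cons(k(s(s(e)), s(c)), c)))  →  k(0, cons(cons(cons(c, c), e), cons(c, c)))   [R3 at 2.2.1]
4. k(0, cons(cons(cons(c, c), e), cons(c, c)))  →  0   [R4 at ε]

0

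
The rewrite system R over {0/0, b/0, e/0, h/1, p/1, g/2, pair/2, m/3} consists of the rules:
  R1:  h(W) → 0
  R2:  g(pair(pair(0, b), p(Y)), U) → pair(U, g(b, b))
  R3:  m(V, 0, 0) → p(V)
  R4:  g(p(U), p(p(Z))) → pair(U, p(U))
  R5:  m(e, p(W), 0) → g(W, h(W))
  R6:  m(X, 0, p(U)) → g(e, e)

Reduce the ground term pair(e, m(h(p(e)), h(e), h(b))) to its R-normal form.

pair(e, p(0))

1. pair(e, m(h(p(e)), h(e), h(b)))  →  pair(e, m(0, h(e), h(b)))   [R1 at 2.1]
2. pair(e, m(0, h(e), h(b)))  →  pair(e, m(0, 0, h(b)))   [R1 at 2.2]
3. pair(e, m(0, 0, h(b)))  →  pair(e, m(0, 0, 0))   [R1 at 2.3]
4. pair(e, m(0, 0, 0))  →  pair(e, p(0))   [R3 at 2]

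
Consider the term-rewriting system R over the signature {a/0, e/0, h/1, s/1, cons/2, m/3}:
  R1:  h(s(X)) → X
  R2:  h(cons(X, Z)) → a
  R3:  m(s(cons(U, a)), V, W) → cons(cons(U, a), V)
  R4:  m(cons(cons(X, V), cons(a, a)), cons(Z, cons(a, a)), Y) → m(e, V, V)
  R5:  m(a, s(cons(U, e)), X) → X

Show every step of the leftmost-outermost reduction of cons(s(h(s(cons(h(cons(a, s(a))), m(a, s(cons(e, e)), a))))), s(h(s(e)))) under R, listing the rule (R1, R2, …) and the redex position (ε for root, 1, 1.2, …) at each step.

cons(s(cons(a, a)), s(e))

1. cons(s(h(s(cons(h(cons(a, s(a))), m(a, s(cons(e, e)), a))))), s(h(s(e))))  →  cons(s(cons(h(cons(a, s(a))), m(a, s(cons(e, e)), a))), s(h(s(e))))   [R1 at 1.1]
2. cons(s(cons(h(cons(a, s(a))), m(a, s(cons(e, e)), a))), s(h(s(e))))  →  cons(s(cons(a, m(a, s(cons(e, e)), a))), s(h(s(e))))   [R2 at 1.1.1]
3. cons(s(cons(a, m(a, s(cons(e, e)), a))), s(h(s(e))))  →  cons(s(cons(a, a)), s(h(s(e))))   [R5 at 1.1.2]
4. cons(s(cons(a, a)), s(h(s(e))))  →  cons(s(cons(a, a)), s(e))   [R1 at 2.1]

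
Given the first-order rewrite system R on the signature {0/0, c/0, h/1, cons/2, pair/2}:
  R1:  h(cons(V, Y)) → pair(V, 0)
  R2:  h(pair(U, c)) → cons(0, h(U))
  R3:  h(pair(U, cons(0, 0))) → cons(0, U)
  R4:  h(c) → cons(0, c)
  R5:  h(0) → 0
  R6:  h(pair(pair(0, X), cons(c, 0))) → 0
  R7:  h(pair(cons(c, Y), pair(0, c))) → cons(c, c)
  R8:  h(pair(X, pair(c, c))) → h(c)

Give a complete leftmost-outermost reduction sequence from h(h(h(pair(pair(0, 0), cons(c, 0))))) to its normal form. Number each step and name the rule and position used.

1. h(h(h(pair(pair(0, 0), cons(c, 0)))))  →  h(h(0))   [R6 at 1.1]
2. h(h(0))  →  h(0)   [R5 at 1]
3. h(0)  →  0   [R5 at ε]

0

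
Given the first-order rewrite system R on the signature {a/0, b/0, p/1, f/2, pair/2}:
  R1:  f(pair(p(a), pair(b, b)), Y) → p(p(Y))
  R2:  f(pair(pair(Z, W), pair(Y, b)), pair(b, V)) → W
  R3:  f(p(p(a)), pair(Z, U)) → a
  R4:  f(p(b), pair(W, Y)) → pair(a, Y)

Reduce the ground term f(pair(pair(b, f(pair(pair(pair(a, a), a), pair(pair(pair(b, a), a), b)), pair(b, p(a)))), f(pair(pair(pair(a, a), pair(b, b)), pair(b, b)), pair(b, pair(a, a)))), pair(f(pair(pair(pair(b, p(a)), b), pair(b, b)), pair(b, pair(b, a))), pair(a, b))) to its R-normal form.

1. f(pair(pair(b, f(pair(pair(pair(a, a), a), pair(pair(pair(b, a), a), b)), pair(b, p(a)))), f(pair(pair(pair(a, a), pair(b, b)), pair(b, b)), pair(b, pair(a, a)))), pair(f(pair(pair(pair(b, p(a)), b), pair(b, b)), pair(b, pair(b, a))), pair(a, b)))  →  f(pair(pair(b, a), f(pair(pair(pair(a, a), pair(b, b)), pair(b, b)), pair(b, pair(a, a)))), pair(f(pair(pair(pair(b, p(a)), b), pair(b, b)), pair(b, pair(b, a))), pair(a, b)))   [R2 at 1.1.2]
2. f(pair(pair(b, a), f(pair(pair(pair(a, a), pair(b, b)), pair(b, b)), pair(b, pair(a, a)))), pair(f(pair(pair(pair(b, p(a)), b), pair(b, b)), pair(b, pair(b, a))), pair(a, b)))  →  f(pair(pair(b, a), pair(b, b)), pair(f(pair(pair(pair(b, p(a)), b), pair(b, b)), pair(b, pair(b, a))), pair(a, b)))   [R2 at 1.2]
3. f(pair(pair(b, a), pair(b, b)), pair(f(pair(pair(pair(b, p(a)), b), pair(b, b)), pair(b, pair(b, a))), pair(a, b)))  →  f(pair(pair(b, a), pair(b, b)), pair(b, pair(a, b)))   [R2 at 2.1]
4. f(pair(pair(b, a), pair(b, b)), pair(b, pair(a, b)))  →  a   [R2 at ε]

a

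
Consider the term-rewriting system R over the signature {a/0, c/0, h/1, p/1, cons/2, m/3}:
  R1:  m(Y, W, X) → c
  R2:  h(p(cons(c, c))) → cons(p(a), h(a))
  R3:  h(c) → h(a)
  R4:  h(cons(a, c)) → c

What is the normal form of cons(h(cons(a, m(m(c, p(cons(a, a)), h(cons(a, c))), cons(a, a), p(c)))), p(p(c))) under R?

1. cons(h(cons(a, m(m(c, p(cons(a, a)), h(cons(a, c))), cons(a, a), p(c)))), p(p(c)))  →  cons(h(cons(a, c)), p(p(c)))   [R1 at 1.1.2]
2. cons(h(cons(a, c)), p(p(c)))  →  cons(c, p(p(c)))   [R4 at 1]

cons(c, p(p(c)))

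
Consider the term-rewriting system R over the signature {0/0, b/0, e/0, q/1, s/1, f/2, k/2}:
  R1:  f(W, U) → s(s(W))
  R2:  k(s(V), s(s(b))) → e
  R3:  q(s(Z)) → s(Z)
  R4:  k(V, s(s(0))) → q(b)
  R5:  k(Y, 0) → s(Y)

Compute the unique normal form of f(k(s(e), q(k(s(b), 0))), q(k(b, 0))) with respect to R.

1. f(k(s(e), q(k(s(b), 0))), q(k(b, 0)))  →  s(s(k(s(e), q(k(s(b), 0)))))   [R1 at ε]
2. s(s(k(s(e), q(k(s(b), 0)))))  →  s(s(k(s(e), q(s(s(b))))))   [R5 at 1.1.2.1]
3. s(s(k(s(e), q(s(s(b))))))  →  s(s(k(s(e), s(s(b)))))   [R3 at 1.1.2]
4. s(s(k(s(e), s(s(b)))))  →  s(s(e))   [R2 at 1.1]

s(s(e))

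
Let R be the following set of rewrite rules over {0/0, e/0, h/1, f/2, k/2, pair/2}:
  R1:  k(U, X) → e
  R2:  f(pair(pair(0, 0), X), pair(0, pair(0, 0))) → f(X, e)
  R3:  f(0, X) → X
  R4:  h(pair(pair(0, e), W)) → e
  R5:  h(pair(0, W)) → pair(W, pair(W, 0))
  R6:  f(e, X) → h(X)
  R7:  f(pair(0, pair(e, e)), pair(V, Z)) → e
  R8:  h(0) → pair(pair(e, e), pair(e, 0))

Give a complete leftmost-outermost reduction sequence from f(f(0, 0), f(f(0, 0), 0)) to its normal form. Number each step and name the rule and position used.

1. f(f(0, 0), f(f(0, 0), 0))  →  f(0, f(f(0, 0), 0))   [R3 at 1]
2. f(0, f(f(0, 0), 0))  →  f(f(0, 0), 0)   [R3 at ε]
3. f(f(0, 0), 0)  →  f(0, 0)   [R3 at 1]
4. f(0, 0)  →  0   [R3 at ε]

0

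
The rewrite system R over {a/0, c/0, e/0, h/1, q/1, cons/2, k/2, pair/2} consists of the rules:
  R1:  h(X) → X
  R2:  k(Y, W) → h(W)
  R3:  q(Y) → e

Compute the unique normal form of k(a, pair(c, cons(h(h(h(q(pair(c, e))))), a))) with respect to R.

1. k(a, pair(c, cons(h(h(h(q(pair(c, e))))), a)))  →  h(pair(c, cons(h(h(h(q(pair(c, e))))), a)))   [R2 at ε]
2. h(pair(c, cons(h(h(h(q(pair(c, e))))), a)))  →  pair(c, cons(h(h(h(q(pair(c, e))))), a))   [R1 at ε]
3. pair(c, cons(h(h(h(q(pair(c, e))))), a))  →  pair(c, cons(h(h(q(pair(c, e)))), a))   [R1 at 2.1]
4. pair(c, cons(h(h(q(pair(c, e)))), a))  →  pair(c, cons(h(q(pair(c, e))), a))   [R1 at 2.1]
5. pair(c, cons(h(q(pair(c, e))), a))  →  pair(c, cons(q(pair(c, e)), a))   [R1 at 2.1]
6. pair(c, cons(q(pair(c, e)), a))  →  pair(c, cons(e, a))   [R3 at 2.1]

pair(c, cons(e, a))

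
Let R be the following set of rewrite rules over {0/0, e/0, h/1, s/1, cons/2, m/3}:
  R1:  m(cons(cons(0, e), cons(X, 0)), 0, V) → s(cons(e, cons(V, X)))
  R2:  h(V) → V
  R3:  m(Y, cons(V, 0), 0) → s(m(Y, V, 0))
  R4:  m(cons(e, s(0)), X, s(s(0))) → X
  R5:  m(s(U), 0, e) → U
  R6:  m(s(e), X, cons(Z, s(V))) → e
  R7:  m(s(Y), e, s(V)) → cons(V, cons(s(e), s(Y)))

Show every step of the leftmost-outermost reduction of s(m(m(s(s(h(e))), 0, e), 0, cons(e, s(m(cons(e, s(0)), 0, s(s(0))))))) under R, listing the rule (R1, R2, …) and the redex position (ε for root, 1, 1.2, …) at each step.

1. s(m(m(s(s(h(e))), 0, e), 0, cons(e, s(m(cons(e, s(0)), 0, s(s(0)))))))  →  s(m(s(h(e)), 0, cons(e, s(m(cons(e, s(0)), 0, s(s(0)))))))   [R5 at 1.1]
2. s(m(s(h(e)), 0, cons(e, s(m(cons(e, s(0)), 0, s(s(0)))))))  →  s(m(s(e), 0, cons(e, s(m(cons(e, s(0)), 0, s(s(0)))))))   [R2 at 1.1.1]
3. s(m(s(e), 0, cons(e, s(m(cons(e, s(0)), 0, s(s(0)))))))  →  s(e)   [R6 at 1]

s(e)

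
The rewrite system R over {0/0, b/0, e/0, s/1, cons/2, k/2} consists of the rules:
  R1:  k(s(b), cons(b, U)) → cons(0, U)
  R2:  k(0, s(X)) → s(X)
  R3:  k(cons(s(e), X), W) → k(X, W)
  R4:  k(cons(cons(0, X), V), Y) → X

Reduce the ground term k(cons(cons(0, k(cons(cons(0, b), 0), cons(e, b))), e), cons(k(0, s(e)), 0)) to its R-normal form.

b

1. k(cons(cons(0, k(cons(cons(0, b), 0), cons(e, b))), e), cons(k(0, s(e)), 0))  →  k(cons(cons(0, b), 0), cons(e, b))   [R4 at ε]
2. k(cons(cons(0, b), 0), cons(e, b))  →  b   [R4 at ε]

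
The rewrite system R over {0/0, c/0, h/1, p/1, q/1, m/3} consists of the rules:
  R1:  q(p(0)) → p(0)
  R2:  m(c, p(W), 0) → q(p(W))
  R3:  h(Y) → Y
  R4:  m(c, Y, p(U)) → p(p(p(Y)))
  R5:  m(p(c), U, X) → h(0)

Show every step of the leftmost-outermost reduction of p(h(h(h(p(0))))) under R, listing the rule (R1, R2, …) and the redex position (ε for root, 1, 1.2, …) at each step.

1. p(h(h(h(p(0)))))  →  p(h(h(p(0))))   [R3 at 1]
2. p(h(h(p(0))))  →  p(h(p(0)))   [R3 at 1]
3. p(h(p(0)))  →  p(p(0))   [R3 at 1]

p(p(0))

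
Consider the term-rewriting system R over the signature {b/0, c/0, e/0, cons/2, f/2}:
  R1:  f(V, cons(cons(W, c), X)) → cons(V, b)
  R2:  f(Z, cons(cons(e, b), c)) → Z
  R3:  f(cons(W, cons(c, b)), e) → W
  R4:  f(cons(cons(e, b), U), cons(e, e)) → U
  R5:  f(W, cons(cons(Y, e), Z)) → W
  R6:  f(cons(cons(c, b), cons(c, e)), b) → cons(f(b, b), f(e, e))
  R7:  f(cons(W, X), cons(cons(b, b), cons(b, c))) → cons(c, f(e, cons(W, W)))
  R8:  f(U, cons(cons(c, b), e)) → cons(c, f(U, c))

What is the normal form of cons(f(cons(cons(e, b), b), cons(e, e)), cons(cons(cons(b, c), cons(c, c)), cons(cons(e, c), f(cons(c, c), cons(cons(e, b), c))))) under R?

1. cons(f(cons(cons(e, b), b), cons(e, e)), cons(cons(cons(b, c), cons(c, c)), cons(cons(e, c), f(cons(c, c), cons(cons(e, b), c)))))  →  cons(b, cons(cons(cons(b, c), cons(c, c)), cons(cons(e, c), f(cons(c, c), cons(cons(e, b), c)))))   [R4 at 1]
2. cons(b, cons(cons(cons(b, c), cons(c, c)), cons(cons(e, c), f(cons(c, c), cons(cons(e, b), c)))))  →  cons(b, cons(cons(cons(b, c), cons(c, c)), cons(cons(e, c), cons(c, c))))   [R2 at 2.2.2]

cons(b, cons(cons(cons(b, c), cons(c, c)), cons(cons(e, c), cons(c, c))))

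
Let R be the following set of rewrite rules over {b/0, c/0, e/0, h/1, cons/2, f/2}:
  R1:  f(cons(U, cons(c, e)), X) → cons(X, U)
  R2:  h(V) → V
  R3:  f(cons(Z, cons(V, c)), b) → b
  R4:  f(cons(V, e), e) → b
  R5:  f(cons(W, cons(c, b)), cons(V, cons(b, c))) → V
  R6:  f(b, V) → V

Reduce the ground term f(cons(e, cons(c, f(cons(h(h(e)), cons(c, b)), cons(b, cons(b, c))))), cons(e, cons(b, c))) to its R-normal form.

e

1. f(cons(e, cons(c, f(cons(h(h(e)), cons(c, b)), cons(b, cons(b, c))))), cons(e, cons(b, c)))  →  f(cons(e, cons(c, b)), cons(e, cons(b, c)))   [R5 at 1.2.2]
2. f(cons(e, cons(c, b)), cons(e, cons(b, c)))  →  e   [R5 at ε]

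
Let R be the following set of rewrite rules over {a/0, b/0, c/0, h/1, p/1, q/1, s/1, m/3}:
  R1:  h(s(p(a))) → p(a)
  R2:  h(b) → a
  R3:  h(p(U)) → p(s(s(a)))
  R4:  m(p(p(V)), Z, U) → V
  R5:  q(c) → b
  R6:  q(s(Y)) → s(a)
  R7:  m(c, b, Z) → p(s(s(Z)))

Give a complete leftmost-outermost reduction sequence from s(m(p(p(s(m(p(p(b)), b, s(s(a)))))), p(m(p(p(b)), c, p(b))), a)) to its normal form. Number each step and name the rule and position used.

1. s(m(p(p(s(m(p(p(b)), b, s(s(a)))))), p(m(p(p(b)), c, p(b))), a))  →  s(s(m(p(p(b)), b, s(s(a)))))   [R4 at 1]
2. s(s(m(p(p(b)), b, s(s(a)))))  →  s(s(b))   [R4 at 1.1]

s(s(b))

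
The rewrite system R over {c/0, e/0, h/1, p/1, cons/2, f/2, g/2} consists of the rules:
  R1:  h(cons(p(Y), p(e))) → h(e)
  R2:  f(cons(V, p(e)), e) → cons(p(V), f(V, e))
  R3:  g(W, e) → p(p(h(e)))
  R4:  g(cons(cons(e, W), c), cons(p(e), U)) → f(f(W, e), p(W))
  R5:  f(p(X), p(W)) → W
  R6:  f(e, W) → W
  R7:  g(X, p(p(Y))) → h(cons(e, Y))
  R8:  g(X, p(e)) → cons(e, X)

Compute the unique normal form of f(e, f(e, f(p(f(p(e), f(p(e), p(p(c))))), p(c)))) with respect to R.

c

1. f(e, f(e, f(p(f(p(e), f(p(e), p(p(c))))), p(c))))  →  f(e, f(p(f(p(e), f(p(e), p(p(c))))), p(c)))   [R6 at ε]
2. f(e, f(p(f(p(e), f(p(e), p(p(c))))), p(c)))  →  f(p(f(p(e), f(p(e), p(p(c))))), p(c))   [R6 at ε]
3. f(p(f(p(e), f(p(e), p(p(c))))), p(c))  →  c   [R5 at ε]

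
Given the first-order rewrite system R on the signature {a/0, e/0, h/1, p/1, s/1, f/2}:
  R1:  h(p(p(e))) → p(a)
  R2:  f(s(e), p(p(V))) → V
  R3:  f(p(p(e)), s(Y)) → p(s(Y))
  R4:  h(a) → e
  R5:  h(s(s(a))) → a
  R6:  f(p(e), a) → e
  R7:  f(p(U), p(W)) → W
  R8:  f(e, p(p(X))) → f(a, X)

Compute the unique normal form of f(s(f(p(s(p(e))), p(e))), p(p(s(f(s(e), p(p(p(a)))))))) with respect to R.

1. f(s(f(p(s(p(e))), p(e))), p(p(s(f(s(e), p(p(p(a))))))))  →  f(s(e), p(p(s(f(s(e), p(p(p(a))))))))   [R7 at 1.1]
2. f(s(e), p(p(s(f(s(e), p(p(p(a))))))))  →  s(f(s(e), p(p(p(a)))))   [R2 at ε]
3. s(f(s(e), p(p(p(a)))))  →  s(p(a))   [R2 at 1]

s(p(a))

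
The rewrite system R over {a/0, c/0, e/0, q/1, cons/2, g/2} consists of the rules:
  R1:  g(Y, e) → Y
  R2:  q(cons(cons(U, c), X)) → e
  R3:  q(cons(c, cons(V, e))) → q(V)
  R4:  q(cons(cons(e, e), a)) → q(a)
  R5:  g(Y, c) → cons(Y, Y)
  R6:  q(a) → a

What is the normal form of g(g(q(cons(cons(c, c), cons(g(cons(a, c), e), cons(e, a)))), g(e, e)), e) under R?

1. g(g(q(cons(cons(c, c), cons(g(cons(a, c), e), cons(e, a)))), g(e, e)), e)  →  g(q(cons(cons(c, c), cons(g(cons(a, c), e), cons(e, a)))), g(e, e))   [R1 at ε]
2. g(q(cons(cons(c, c), cons(g(cons(a, c), e), cons(e, a)))), g(e, e))  →  g(e, g(e, e))   [R2 at 1]
3. g(e, g(e, e))  →  g(e, e)   [R1 at 2]
4. g(e, e)  →  e   [R1 at ε]

e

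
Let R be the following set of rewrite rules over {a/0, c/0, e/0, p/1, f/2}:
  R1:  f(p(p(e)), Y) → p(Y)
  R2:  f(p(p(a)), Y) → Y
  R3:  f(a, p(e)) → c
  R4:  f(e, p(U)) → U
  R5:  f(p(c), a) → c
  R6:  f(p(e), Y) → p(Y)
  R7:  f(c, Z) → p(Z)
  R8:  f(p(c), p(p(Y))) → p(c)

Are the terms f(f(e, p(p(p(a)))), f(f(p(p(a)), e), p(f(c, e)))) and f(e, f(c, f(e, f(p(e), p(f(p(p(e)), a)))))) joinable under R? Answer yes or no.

Reduce t₁ = f(f(e, p(p(p(a)))), f(f(p(p(a)), e), p(f(c, e)))):
1. f(f(e, p(p(p(a)))), f(f(p(p(a)), e), p(f(c, e))))  →  f(p(p(a)), f(f(p(p(a)), e), p(f(c, e))))   [R4 at 1]
2. f(p(p(a)), f(f(p(p(a)), e), p(f(c, e))))  →  f(f(p(p(a)), e), p(f(c, e)))   [R2 at ε]
3. f(f(p(p(a)), e), p(f(c, e)))  →  f(e, p(f(c, e)))   [R2 at 1]
4. f(e, p(f(c, e)))  →  f(c, e)   [R4 at ε]
5. f(c, e)  →  p(e)   [R7 at ε]

Reduce t₂ = f(e, f(c, f(e, f(p(e), p(f(p(p(e)), a)))))):
1. f(e, f(c, f(e, f(p(e), p(f(p(p(e)), a))))))  →  f(e, p(f(e, f(p(e), p(f(p(p(e)), a))))))   [R7 at 2]
2. f(e, p(f(e, f(p(e), p(f(p(p(e)), a))))))  →  f(e, f(p(e), p(f(p(p(e)), a))))   [R4 at ε]
3. f(e, f(p(e), p(f(p(p(e)), a))))  →  f(e, p(p(f(p(p(e)), a))))   [R6 at 2]
4. f(e, p(p(f(p(p(e)), a))))  →  p(f(p(p(e)), a))   [R4 at ε]
5. p(f(p(p(e)), a))  →  p(p(a))   [R1 at 1]

no — NF(t₁) = p(e), NF(t₂) = p(p(a))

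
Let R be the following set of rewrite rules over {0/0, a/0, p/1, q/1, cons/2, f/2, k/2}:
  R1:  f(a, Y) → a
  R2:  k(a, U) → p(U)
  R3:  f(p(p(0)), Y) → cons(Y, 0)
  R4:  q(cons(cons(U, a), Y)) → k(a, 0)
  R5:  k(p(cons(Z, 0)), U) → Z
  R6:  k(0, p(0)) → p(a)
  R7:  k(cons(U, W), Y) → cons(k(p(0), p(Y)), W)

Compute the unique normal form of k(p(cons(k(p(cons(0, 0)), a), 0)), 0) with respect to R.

1. k(p(cons(k(p(cons(0, 0)), a), 0)), 0)  →  k(p(cons(0, 0)), a)   [R5 at ε]
2. k(p(cons(0, 0)), a)  →  0   [R5 at ε]

0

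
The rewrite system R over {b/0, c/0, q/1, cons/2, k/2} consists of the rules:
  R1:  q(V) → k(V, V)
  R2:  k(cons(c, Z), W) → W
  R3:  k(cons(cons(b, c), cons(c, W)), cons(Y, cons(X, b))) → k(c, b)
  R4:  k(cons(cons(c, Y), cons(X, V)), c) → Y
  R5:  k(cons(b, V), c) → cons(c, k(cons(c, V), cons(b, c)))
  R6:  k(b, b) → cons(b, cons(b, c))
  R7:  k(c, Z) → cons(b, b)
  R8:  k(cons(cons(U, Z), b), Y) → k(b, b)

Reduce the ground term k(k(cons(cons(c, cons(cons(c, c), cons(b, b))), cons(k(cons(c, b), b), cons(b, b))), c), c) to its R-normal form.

1. k(k(cons(cons(c, cons(cons(c, c), cons(b, b))), cons(k(cons(c, b), b), cons(b, b))), c), c)  →  k(cons(cons(c, c), cons(b, b)), c)   [R4 at 1]
2. k(cons(cons(c, c), cons(b, b)), c)  →  c   [R4 at ε]

c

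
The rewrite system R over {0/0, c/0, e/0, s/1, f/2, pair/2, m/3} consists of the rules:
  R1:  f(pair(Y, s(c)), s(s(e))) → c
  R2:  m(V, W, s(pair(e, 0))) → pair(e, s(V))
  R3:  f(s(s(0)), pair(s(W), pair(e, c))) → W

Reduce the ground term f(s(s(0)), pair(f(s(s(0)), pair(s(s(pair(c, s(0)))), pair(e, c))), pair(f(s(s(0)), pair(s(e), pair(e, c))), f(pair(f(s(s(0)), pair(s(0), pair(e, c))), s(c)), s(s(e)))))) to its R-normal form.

1. f(s(s(0)), pair(f(s(s(0)), pair(s(s(pair(c, s(0)))), pair(e, c))), pair(f(s(s(0)), pair(s(e), pair(e, c))), f(pair(f(s(s(0)), pair(s(0), pair(e, c))), s(c)), s(s(e))))))  →  f(s(s(0)), pair(s(pair(c, s(0))), pair(f(s(s(0)), pair(s(e), pair(e, c))), f(pair(f(s(s(0)), pair(s(0), pair(e, c))), s(c)), s(s(e))))))   [R3 at 2.1]
2. f(s(s(0)), pair(s(pair(c, s(0))), pair(f(s(s(0)), pair(s(e), pair(e, c))), f(pair(f(s(s(0)), pair(s(0), pair(e, c))), s(c)), s(s(e))))))  →  f(s(s(0)), pair(s(pair(c, s(0))), pair(e, f(pair(f(s(s(0)), pair(s(0), pair(e, c))), s(c)), s(s(e))))))   [R3 at 2.2.1]
3. f(s(s(0)), pair(s(pair(c, s(0))), pair(e, f(pair(f(s(s(0)), pair(s(0), pair(e, c))), s(c)), s(s(e))))))  →  f(s(s(0)), pair(s(pair(c, s(0))), pair(e, c)))   [R1 at 2.2.2]
4. f(s(s(0)), pair(s(pair(c, s(0))), pair(e, c)))  →  pair(c, s(0))   [R3 at ε]

pair(c, s(0))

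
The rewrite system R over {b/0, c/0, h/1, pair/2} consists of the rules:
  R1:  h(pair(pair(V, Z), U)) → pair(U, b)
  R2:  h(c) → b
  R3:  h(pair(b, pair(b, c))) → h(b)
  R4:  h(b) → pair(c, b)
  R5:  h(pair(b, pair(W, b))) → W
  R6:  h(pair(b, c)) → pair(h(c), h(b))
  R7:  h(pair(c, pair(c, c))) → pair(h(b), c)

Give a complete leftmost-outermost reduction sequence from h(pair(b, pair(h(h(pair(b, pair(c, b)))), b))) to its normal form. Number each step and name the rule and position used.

b

1. h(pair(b, pair(h(h(pair(b, pair(c, b)))), b)))  →  h(h(pair(b, pair(c, b))))   [R5 at ε]
2. h(h(pair(b, pair(c, b))))  →  h(c)   [R5 at 1]
3. h(c)  →  b   [R2 at ε]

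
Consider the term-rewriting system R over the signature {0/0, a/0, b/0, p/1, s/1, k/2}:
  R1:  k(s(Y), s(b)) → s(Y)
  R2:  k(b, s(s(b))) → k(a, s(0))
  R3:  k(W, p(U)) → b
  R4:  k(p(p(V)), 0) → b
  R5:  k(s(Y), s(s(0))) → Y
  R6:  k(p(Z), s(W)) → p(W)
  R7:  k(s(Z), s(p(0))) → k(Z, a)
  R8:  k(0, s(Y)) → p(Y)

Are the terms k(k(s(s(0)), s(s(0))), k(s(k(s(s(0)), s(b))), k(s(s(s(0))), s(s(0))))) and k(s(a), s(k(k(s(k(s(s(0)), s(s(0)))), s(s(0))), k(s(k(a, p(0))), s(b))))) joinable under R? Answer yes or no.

Reduce t₁ = k(k(s(s(0)), s(s(0))), k(s(k(s(s(0)), s(b))), k(s(s(s(0))), s(s(0))))):
1. k(k(s(s(0)), s(s(0))), k(s(k(s(s(0)), s(b))), k(s(s(s(0))), s(s(0)))))  →  k(s(0), k(s(k(s(s(0)), s(b))), k(s(s(s(0))), s(s(0)))))   [R5 at 1]
2. k(s(0), k(s(k(s(s(0)), s(b))), k(s(s(s(0))), s(s(0)))))  →  k(s(0), k(s(s(s(0))), k(s(s(s(0))), s(s(0)))))   [R1 at 2.1.1]
3. k(s(0), k(s(s(s(0))), k(s(s(s(0))), s(s(0)))))  →  k(s(0), k(s(s(s(0))), s(s(0))))   [R5 at 2.2]
4. k(s(0), k(s(s(s(0))), s(s(0))))  →  k(s(0), s(s(0)))   [R5 at 2]
5. k(s(0), s(s(0)))  →  0   [R5 at ε]

Reduce t₂ = k(s(a), s(k(k(s(k(s(s(0)), s(s(0)))), s(s(0))), k(s(k(a, p(0))), s(b))))):
1. k(s(a), s(k(k(s(k(s(s(0)), s(s(0)))), s(s(0))), k(s(k(a, p(0))), s(b)))))  →  k(s(a), s(k(k(s(s(0)), s(s(0))), k(s(k(a, p(0))), s(b)))))   [R5 at 2.1.1]
2. k(s(a), s(k(k(s(s(0)), s(s(0))), k(s(k(a, p(0))), s(b)))))  →  k(s(a), s(k(s(0), k(s(k(a, p(0))), s(b)))))   [R5 at 2.1.1]
3. k(s(a), s(k(s(0), k(s(k(a, p(0))), s(b)))))  →  k(s(a), s(k(s(0), s(k(a, p(0))))))   [R1 at 2.1.2]
4. k(s(a), s(k(s(0), s(k(a, p(0))))))  →  k(s(a), s(k(s(0), s(b))))   [R3 at 2.1.2.1]
5. k(s(a), s(k(s(0), s(b))))  →  k(s(a), s(s(0)))   [R1 at 2.1]
6. k(s(a), s(s(0)))  →  a   [R5 at ε]

no — NF(t₁) = 0, NF(t₂) = a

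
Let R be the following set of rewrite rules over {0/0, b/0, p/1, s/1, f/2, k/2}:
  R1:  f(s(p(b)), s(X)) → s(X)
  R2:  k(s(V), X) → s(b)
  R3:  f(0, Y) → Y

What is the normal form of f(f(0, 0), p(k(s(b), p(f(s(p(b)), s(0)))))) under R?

p(s(b))

1. f(f(0, 0), p(k(s(b), p(f(s(p(b)), s(0))))))  →  f(0, p(k(s(b), p(f(s(p(b)), s(0))))))   [R3 at 1]
2. f(0, p(k(s(b), p(f(s(p(b)), s(0))))))  →  p(k(s(b), p(f(s(p(b)), s(0)))))   [R3 at ε]
3. p(k(s(b), p(f(s(p(b)), s(0)))))  →  p(s(b))   [R2 at 1]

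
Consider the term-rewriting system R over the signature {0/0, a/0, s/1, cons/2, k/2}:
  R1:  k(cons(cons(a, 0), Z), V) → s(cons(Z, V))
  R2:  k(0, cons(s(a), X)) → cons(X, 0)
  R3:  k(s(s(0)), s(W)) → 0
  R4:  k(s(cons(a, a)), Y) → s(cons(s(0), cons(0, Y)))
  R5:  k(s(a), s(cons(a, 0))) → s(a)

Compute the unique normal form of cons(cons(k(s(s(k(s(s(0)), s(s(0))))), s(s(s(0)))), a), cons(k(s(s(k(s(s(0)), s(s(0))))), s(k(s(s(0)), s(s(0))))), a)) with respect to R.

1. cons(cons(k(s(s(k(s(s(0)), s(s(0))))), s(s(s(0)))), a), cons(k(s(s(k(s(s(0)), s(s(0))))), s(k(s(s(0)), s(s(0))))), a))  →  cons(cons(k(s(s(0)), s(s(s(0)))), a), cons(k(s(s(k(s(s(0)), s(s(0))))), s(k(s(s(0)), s(s(0))))), a))   [R3 at 1.1.1.1.1]
2. cons(cons(k(s(s(0)), s(s(s(0)))), a), cons(k(s(s(k(s(s(0)), s(s(0))))), s(k(s(s(0)), s(s(0))))), a))  →  cons(cons(0, a), cons(k(s(s(k(s(s(0)), s(s(0))))), s(k(s(s(0)), s(s(0))))), a))   [R3 at 1.1]
3. cons(cons(0, a), cons(k(s(s(k(s(s(0)), s(s(0))))), s(k(s(s(0)), s(s(0))))), a))  →  cons(cons(0, a), cons(k(s(s(0)), s(k(s(s(0)), s(s(0))))), a))   [R3 at 2.1.1.1.1]
4. cons(cons(0, a), cons(k(s(s(0)), s(k(s(s(0)), s(s(0))))), a))  →  cons(cons(0, a), cons(0, a))   [R3 at 2.1]

cons(cons(0, a), cons(0, a))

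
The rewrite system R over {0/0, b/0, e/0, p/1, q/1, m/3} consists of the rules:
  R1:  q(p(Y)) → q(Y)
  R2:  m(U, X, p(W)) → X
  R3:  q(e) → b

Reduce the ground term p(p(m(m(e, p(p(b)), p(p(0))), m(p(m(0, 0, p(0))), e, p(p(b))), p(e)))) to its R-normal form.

p(p(e))

1. p(p(m(m(e, p(p(b)), p(p(0))), m(p(m(0, 0, p(0))), e, p(p(b))), p(e))))  →  p(p(m(p(m(0, 0, p(0))), e, p(p(b)))))   [R2 at 1.1]
2. p(p(m(p(m(0, 0, p(0))), e, p(p(b)))))  →  p(p(e))   [R2 at 1.1]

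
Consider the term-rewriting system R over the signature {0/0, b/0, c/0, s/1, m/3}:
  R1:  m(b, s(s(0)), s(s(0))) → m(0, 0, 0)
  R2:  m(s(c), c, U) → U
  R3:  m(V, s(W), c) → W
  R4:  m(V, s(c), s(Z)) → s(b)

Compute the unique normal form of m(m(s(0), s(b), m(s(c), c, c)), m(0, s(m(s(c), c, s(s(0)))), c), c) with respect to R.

s(0)

1. m(m(s(0), s(b), m(s(c), c, c)), m(0, s(m(s(c), c, s(s(0)))), c), c)  →  m(m(s(0), s(b), c), m(0, s(m(s(c), c, s(s(0)))), c), c)   [R2 at 1.3]
2. m(m(s(0), s(b), c), m(0, s(m(s(c), c, s(s(0)))), c), c)  →  m(b, m(0, s(m(s(c), c, s(s(0)))), c), c)   [R3 at 1]
3. m(b, m(0, s(m(s(c), c, s(s(0)))), c), c)  →  m(b, m(s(c), c, s(s(0))), c)   [R3 at 2]
4. m(b, m(s(c), c, s(s(0))), c)  →  m(b, s(s(0)), c)   [R2 at 2]
5. m(b, s(s(0)), c)  →  s(0)   [R3 at ε]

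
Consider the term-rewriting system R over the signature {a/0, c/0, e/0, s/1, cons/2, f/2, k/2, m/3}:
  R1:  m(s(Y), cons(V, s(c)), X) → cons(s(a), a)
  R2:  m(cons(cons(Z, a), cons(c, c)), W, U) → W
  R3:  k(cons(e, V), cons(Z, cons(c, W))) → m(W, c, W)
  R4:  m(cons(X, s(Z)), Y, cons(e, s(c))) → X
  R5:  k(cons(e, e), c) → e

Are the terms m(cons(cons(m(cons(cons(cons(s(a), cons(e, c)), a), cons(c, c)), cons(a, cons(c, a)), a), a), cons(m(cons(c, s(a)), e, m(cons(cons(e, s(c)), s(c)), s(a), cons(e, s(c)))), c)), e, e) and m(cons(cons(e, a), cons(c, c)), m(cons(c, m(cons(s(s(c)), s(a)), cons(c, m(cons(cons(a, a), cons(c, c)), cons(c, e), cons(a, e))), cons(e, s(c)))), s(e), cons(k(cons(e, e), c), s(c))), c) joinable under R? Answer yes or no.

Reduce t₁ = m(cons(cons(m(cons(cons(cons(s(a), cons(e, c)), a), cons(c, c)), cons(a, cons(c, a)), a), a), cons(m(cons(c, s(a)), e, m(cons(cons(e, s(c)), s(c)), s(a), cons(e, s(c)))), c)), e, e):
1. m(cons(cons(m(cons(cons(cons(s(a), cons(e, c)), a), cons(c, c)), cons(a, cons(c, a)), a), a), cons(m(cons(c, s(a)), e, m(cons(cons(e, s(c)), s(c)), s(a), cons(e, s(c)))), c)), e, e)  →  m(cons(cons(cons(a, cons(c, a)), a), cons(m(cons(c, s(a)), e, m(cons(cons(e, s(c)), s(c)), s(a), cons(e, s(c)))), c)), e, e)   [R2 at 1.1.1]
2. m(cons(cons(cons(a, cons(c, a)), a), cons(m(cons(c, s(a)), e, m(cons(cons(e, s(c)), s(c)), s(a), cons(e, s(c)))), c)), e, e)  →  m(cons(cons(cons(a, cons(c, a)), a), cons(m(cons(c, s(a)), e, cons(e, s(c))), c)), e, e)   [R4 at 1.2.1.3]
3. m(cons(cons(cons(a, cons(c, a)), a), cons(m(cons(c, s(a)), e, cons(e, s(c))), c)), e, e)  →  m(cons(cons(cons(a, cons(c, a)), a), cons(c, c)), e, e)   [R4 at 1.2.1]
4. m(cons(cons(cons(a, cons(c, a)), a), cons(c, c)), e, e)  →  e   [R2 at ε]

Reduce t₂ = m(cons(cons(e, a), cons(c, c)), m(cons(c, m(cons(s(s(c)), s(a)), cons(c, m(cons(cons(a, a), cons(c, c)), cons(c, e), cons(a, e))), cons(e, s(c)))), s(e), cons(k(cons(e, e), c), s(c))), c):
1. m(cons(cons(e, a), cons(c, c)), m(cons(c, m(cons(s(s(c)), s(a)), cons(c, m(cons(cons(a, a), cons(c, c)), cons(c, e), cons(a, e))), cons(e, s(c)))), s(e), cons(k(cons(e, e), c), s(c))), c)  →  m(cons(c, m(cons(s(s(c)), s(a)), cons(c, m(cons(cons(a, a), cons(c, c)), cons(c, e), cons(a, e))), cons(e, s(c)))), s(e), cons(k(cons(e, e), c), s(c)))   [R2 at ε]
2. m(cons(c, m(cons(s(s(c)), s(a)), cons(c, m(cons(cons(a, a), cons(c, c)), cons(c, e), cons(a, e))), cons(e, s(c)))), s(e), cons(k(cons(e, e), c), s(c)))  →  m(cons(c, s(s(c))), s(e), cons(k(cons(e, e), c), s(c)))   [R4 at 1.2]
3. m(cons(c, s(s(c))), s(e), cons(k(cons(e, e), c), s(c)))  →  m(cons(c, s(s(c))), s(e), cons(e, s(c)))   [R5 at 3.1]
4. m(cons(c, s(s(c))), s(e), cons(e, s(c)))  →  c   [R4 at ε]

no — NF(t₁) = e, NF(t₂) = c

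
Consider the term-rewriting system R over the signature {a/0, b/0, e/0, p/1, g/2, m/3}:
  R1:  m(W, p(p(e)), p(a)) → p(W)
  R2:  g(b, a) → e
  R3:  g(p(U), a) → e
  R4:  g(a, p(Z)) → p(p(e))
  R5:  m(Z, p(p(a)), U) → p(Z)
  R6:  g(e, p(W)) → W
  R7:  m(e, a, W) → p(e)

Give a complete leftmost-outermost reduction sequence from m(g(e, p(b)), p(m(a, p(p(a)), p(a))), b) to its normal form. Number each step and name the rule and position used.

1. m(g(e, p(b)), p(m(a, p(p(a)), p(a))), b)  →  m(b, p(m(a, p(p(a)), p(a))), b)   [R6 at 1]
2. m(b, p(m(a, p(p(a)), p(a))), b)  →  m(b, p(p(a)), b)   [R5 at 2.1]
3. m(b, p(p(a)), b)  →  p(b)   [R5 at ε]

p(b)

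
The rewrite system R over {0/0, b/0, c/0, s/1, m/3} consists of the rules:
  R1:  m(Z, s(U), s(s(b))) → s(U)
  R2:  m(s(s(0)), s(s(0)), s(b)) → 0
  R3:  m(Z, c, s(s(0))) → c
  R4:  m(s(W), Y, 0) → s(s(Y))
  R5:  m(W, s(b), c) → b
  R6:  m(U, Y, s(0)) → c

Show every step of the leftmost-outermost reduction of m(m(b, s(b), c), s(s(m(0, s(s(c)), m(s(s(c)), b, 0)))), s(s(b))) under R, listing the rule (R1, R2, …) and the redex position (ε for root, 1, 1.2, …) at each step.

1. m(m(b, s(b), c), s(s(m(0, s(s(c)), m(s(s(c)), b, 0)))), s(s(b)))  →  s(s(m(0, s(s(c)), m(s(s(c)), b, 0))))   [R1 at ε]
2. s(s(m(0, s(s(c)), m(s(s(c)), b, 0))))  →  s(s(m(0, s(s(c)), s(s(b)))))   [R4 at 1.1.3]
3. s(s(m(0, s(s(c)), s(s(b)))))  →  s(s(s(s(c))))   [R1 at 1.1]

s(s(s(s(c))))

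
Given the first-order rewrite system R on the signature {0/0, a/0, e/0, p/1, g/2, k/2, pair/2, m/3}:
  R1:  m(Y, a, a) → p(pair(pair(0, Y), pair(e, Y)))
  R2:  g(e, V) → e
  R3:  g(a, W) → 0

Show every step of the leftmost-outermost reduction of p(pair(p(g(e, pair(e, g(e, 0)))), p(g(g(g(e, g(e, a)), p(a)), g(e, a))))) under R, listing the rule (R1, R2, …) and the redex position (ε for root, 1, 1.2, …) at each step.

p(pair(p(e), p(e)))

1. p(pair(p(g(e, pair(e, g(e, 0)))), p(g(g(g(e, g(e, a)), p(a)), g(e, a)))))  →  p(pair(p(e), p(g(g(g(e, g(e, a)), p(a)), g(e, a)))))   [R2 at 1.1.1]
2. p(pair(p(e), p(g(g(g(e, g(e, a)), p(a)), g(e, a)))))  →  p(pair(p(e), p(g(g(e, p(a)), g(e, a)))))   [R2 at 1.2.1.1.1]
3. p(pair(p(e), p(g(g(e, p(a)), g(e, a)))))  →  p(pair(p(e), p(g(e, g(e, a)))))   [R2 at 1.2.1.1]
4. p(pair(p(e), p(g(e, g(e, a)))))  →  p(pair(p(e), p(e)))   [R2 at 1.2.1]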